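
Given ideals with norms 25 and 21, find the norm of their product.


N(IJ) = N(I) * N(J)
= 25 * 21
= 525

525


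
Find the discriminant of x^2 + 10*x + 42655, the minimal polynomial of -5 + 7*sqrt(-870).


The element -5 + 7*sqrt(-870) has minimal polynomial:
x^2 + 10*x + 42655
Discriminant = (10)^2 - 4*(42655)
= 100 - 170620
= -170520

-170520


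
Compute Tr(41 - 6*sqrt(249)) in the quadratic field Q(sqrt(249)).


Tr(a + b*sqrt(d)) = (a + b*sqrt(d)) + (a - b*sqrt(d)) = 2a
= 2 * (41)
= 82

82


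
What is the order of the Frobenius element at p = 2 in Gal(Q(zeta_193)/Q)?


The Frobenius at p in Gal(Q(zeta_n)/Q) = (Z/nZ)* is the class of p, so its order is ord_193(2), the smallest k >= 1 with 2^k = 1 mod 193.
n = 193 = 193, phi(193) = 192; the order divides phi(n).
Divisors of 192: 1, 2, 3, 4, 6, 8, 12, 16, 24, 32, 48, 64, 96, 192
Repeated squaring mod 193: 2^1 = 2, 2^2 = 4, 2^4 = 16, 2^8 = 63, 2^16 = 109, 2^32 = 108, 2^64 = 84, 2^128 = 108
Test divisors in increasing order:
  k=1: 2^1 = 2 mod 193
  k=2: 2^2 = 4 mod 193
  k=3: 2^3 = 4 * 2 = 8 mod 193
  k=4: 2^4 = 16 mod 193
  k=6: 2^6 = 16 * 4 = 64 mod 193
  k=8: 2^8 = 63 mod 193
  k=12: 2^12 = 63 * 16 = 43 mod 193
  k=16: 2^16 = 109 mod 193
  k=24: 2^24 = 109 * 63 = 112 mod 193
  k=32: 2^32 = 108 mod 193
  k=48: 2^48 = 108 * 109 = 192 mod 193
  k=64: 2^64 = 84 mod 193
  k=96: 2^96 = 84 * 108 = 1 mod 193  <- first divisor giving 1
Order = 96

96


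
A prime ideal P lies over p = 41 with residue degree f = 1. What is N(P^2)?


N(P^a) = p^(a*f)
= 41^(2*1)
= 41^2
= 1681

1681


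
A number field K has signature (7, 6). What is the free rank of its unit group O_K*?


By Dirichlet's unit theorem:
rank = r1 + r2 - 1
= 7 + 6 - 1
= 12

12


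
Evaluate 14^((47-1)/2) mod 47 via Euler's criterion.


p = 47 is prime and the exponent is (p-1)/2 = 23, so by Euler's criterion 14^23 = (14/47) = +1 or -1 mod 47.
Compute by square-and-multiply:
  23 = 16 + 4 + 2 + 1 (binary 10111)
  Repeated squaring mod 47: 14^1 = 14, 14^2 = 8, 14^4 = 17, 14^8 = 7, 14^16 = 2
  14^23 = 14^16 * 14^4 * 14^2 * 14^1 = 2 * 17 * 8 * 14 mod 47
    2 * 17 = 34 = 34 mod 47
    34 * 8 = 272 = 37 mod 47
    37 * 14 = 518 = 1 mod 47
  14^23 = 1 mod 47
Result 1: 14 is a quadratic residue mod 47.
14^23 mod 47 = 1

1


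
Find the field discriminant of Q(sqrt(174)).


For K = Q(sqrt(d)) with d squarefree: disc(K) = d if d = 1 mod 4, and disc(K) = 4d if d = 2 or 3 mod 4.
Here d = 174, and d mod 4 = 2.
d = 2 mod 4, not 1 (O_K = Z[sqrt(d)]), so disc(K) = 4d = 4 * (174) = 696

696


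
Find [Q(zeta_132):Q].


The degree equals Euler's totient phi(132).
132 = 2^2 * 3 * 11
phi(132) = 40

40


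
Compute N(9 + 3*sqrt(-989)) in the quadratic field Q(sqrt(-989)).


N(a + b*sqrt(d)) = a^2 - d*b^2
= (9)^2 - (-989)*(3)^2
= 81 + 8901
= 8982

8982


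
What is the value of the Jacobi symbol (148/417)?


Compute (148/417) via quadratic reciprocity:
  pull out 2: (2/417) = +1  (since 417 mod 8 = 1)
  pull out 2: (2/417) = +1  (since 417 mod 8 = 1)
  reciprocity: (37/417) -> +(417/37)
  reduce: (10/37)
  pull out 2: (2/37) = -1  (since 37 mod 8 = 5)
  reciprocity: (5/37) -> +(37/5)
  reduce: (2/5)
  pull out 2: (2/5) = -1  (since 5 mod 8 = 5)
  (1/5) = 1
Product of signs = 1

1


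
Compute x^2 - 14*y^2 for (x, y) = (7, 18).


x^2 - d*y^2
= 7^2 - 14*18^2
= 49 - 4536
= -4487

-4487


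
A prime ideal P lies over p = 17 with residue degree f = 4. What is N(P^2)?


N(P^a) = p^(a*f)
= 17^(2*4)
= 17^8
= 6975757441

6975757441


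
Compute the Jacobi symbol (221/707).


Compute (221/707) via quadratic reciprocity:
  reciprocity: (221/707) -> +(707/221)
  reduce: (44/221)
  pull out 2: (2/221) = -1  (since 221 mod 8 = 5)
  pull out 2: (2/221) = -1  (since 221 mod 8 = 5)
  reciprocity: (11/221) -> +(221/11)
  reduce: (1/11)
  (1/11) = 1
Product of signs = 1

1


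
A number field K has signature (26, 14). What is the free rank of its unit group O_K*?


By Dirichlet's unit theorem:
rank = r1 + r2 - 1
= 26 + 14 - 1
= 39

39


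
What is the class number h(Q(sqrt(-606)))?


K = Q(sqrt(-606)). d mod 4 = 2, so D = disc(K) = 4d = -2424
h(K) equals the number of primitive reduced positive-definite forms (a, b, c) = a*x^2 + b*x*y + c*y^2 with b^2 - 4ac = D,
where reduced means |b| <= a <= c, with b >= 0 whenever |b| = a or a = c, and primitive means gcd(a, b, c) = 1.
Reduced forces 3a^2 <= |D| = 2424, so 1 <= a <= 28; b must have the parity of D, and c = (b^2 - D)/(4a) must be an integer >= a.
Enumerate a = 1..28, b in [-a, a]:
  a=1: (1, 0, 606)  [1]
  a=2: (2, 0, 303)  [1]
  a=3: (3, 0, 202)  [1]
  a=4: none
  a=5: (5, -4, 122), (5, 4, 122)  [2]
  a=6: (6, 0, 101)  [1]
  a=7..9: none
  a=10: (10, -4, 61), (10, 4, 61)  [2]
  a=11..14: none
  a=15: (15, -6, 41), (15, 6, 41)  [2]
  a=16..24: none
  a=25: (25, -24, 30), (25, 24, 30)  [2]
  a=26..28: none
Total reduced forms: 1 + 1 + 1 + 2 + 1 + 2 + 2 + 2 = 12
h = 12

12


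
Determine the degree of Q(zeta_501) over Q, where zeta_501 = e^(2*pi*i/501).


The degree equals Euler's totient phi(501).
501 = 3 * 167
phi(501) = 332

332


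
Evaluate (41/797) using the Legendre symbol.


p = 797 is prime, so compute (41/797) with the reciprocity algorithm (Jacobi-symbol steps: pull out 2s via (2/n), flip via reciprocity, reduce):
  reciprocity: (41/797) -> +(797/41)
  reduce: (18/41)
  pull out 2: (2/41) = +1  (since 41 mod 8 = 1)
  reciprocity: (9/41) -> +(41/9)
  reduce: (5/9)
  reciprocity: (5/9) -> +(9/5)
  reduce: (4/5)
  pull out 2: (2/5) = -1  (since 5 mod 8 = 5)
  pull out 2: (2/5) = -1  (since 5 mod 8 = 5)
  (1/5) = 1
Product of signs = 1
(41/797) = 1

1


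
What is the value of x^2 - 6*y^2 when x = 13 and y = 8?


x^2 - d*y^2
= 13^2 - 6*8^2
= 169 - 384
= -215

-215


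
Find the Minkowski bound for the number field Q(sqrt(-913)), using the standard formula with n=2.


d = -913, d mod 4 = 3, so disc(K) = 4d = -3652; |disc(K)| = 3652
Imaginary quadratic field, so n = 2, s = r2 = 1, r1 = 0
M = (n!/n^n) * (4/pi)^s * sqrt(|disc(K)|) = (2!/2^2) * (4/pi)^1 * sqrt(3652)
= 0.5 * 1.273240 * 60.431780
= 38.4721

38.4721


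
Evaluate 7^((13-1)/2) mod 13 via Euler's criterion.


p = 13 is prime and the exponent is (p-1)/2 = 6, so by Euler's criterion 7^6 = (7/13) = +1 or -1 mod 13.
Compute by square-and-multiply:
  6 = 4 + 2 (binary 110)
  Repeated squaring mod 13: 7^1 = 7, 7^2 = 10, 7^4 = 9
  7^6 = 7^4 * 7^2 = 9 * 10 mod 13
    9 * 10 = 90 = 12 mod 13
  7^6 = 12 mod 13
Result 12 = p - 1 = -1 mod 13: 7 is a quadratic non-residue mod 13. As a residue in [0, p-1] the value is 12.
7^6 mod 13 = 12

12


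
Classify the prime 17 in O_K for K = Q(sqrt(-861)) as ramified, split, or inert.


K = Q(sqrt(-861)). Since d mod 4 = 3, disc(K) = -3444.
Check p | disc: -3444 mod 17 = 7.
p does not divide disc. Compute Legendre symbol (d/p):
6^((17-1)/2) mod 17 = -1
(d/p) = -1, so p is inert: (p) stays prime with e=1, f=2, g=1.
Therefore p is inert.

inert


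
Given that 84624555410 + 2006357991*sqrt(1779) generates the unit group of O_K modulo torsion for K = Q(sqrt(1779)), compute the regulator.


epsilon = 84624555410 + 2006357991*sqrt(1779)
= 1.6925e+11
R = ln(1.6925e+11)
= 25.8546

25.8546


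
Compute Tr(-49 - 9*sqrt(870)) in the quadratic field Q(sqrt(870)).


Tr(a + b*sqrt(d)) = (a + b*sqrt(d)) + (a - b*sqrt(d)) = 2a
= 2 * (-49)
= -98

-98


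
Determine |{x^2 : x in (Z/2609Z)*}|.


For prime p, the number of non-zero quadratic residues is (p-1)/2.
= (2609-1)/2
= 1304

1304


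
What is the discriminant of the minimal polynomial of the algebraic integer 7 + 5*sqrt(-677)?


The element 7 + 5*sqrt(-677) has minimal polynomial:
x^2 - 14*x + 16974
Discriminant = (-14)^2 - 4*(16974)
= 196 - 67896
= -67700

-67700


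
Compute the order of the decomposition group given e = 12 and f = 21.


|D_P| = e * f
= 12 * 21
= 252

252


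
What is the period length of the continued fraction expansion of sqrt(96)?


Run the CF algorithm for sqrt(96).
a_0 = floor(sqrt(96)) = 9; set m_0=0, q_0=1.
Recurrence: m' = q*a - m,  q' = (d - m'^2)/q,  a' = floor((a_0 + m')/q').
  step 1: m=9, q=15, a=1
  step 2: m=6, q=4, a=3
  step 3: m=6, q=15, a=1
  step 4: m=9, q=1, a=18
a_4 = 2*a_0 = 18, so the period closes here.
sqrt(96) = [9; 1, 3, 1, 18]
Period length = 4

4


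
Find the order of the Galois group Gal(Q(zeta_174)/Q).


|Gal(Q(zeta_174)/Q)| = phi(174)
= 56

56


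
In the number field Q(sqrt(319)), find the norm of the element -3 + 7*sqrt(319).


N(a + b*sqrt(d)) = a^2 - d*b^2
= (-3)^2 - (319)*(7)^2
= 9 - 15631
= -15622

-15622


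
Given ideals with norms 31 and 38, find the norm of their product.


N(IJ) = N(I) * N(J)
= 31 * 38
= 1178

1178


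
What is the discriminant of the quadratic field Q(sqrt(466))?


For K = Q(sqrt(d)) with d squarefree: disc(K) = d if d = 1 mod 4, and disc(K) = 4d if d = 2 or 3 mod 4.
Here d = 466, and d mod 4 = 2.
d = 2 mod 4, not 1 (O_K = Z[sqrt(d)]), so disc(K) = 4d = 4 * (466) = 1864

1864


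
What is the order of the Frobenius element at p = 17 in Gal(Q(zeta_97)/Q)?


The Frobenius at p in Gal(Q(zeta_n)/Q) = (Z/nZ)* is the class of p, so its order is ord_97(17), the smallest k >= 1 with 17^k = 1 mod 97.
n = 97 = 97, phi(97) = 96; the order divides phi(n).
Divisors of 96: 1, 2, 3, 4, 6, 8, 12, 16, 24, 32, 48, 96
Repeated squaring mod 97: 17^1 = 17, 17^2 = 95, 17^4 = 4, 17^8 = 16, 17^16 = 62, 17^32 = 61, 17^64 = 35
Test divisors in increasing order:
  k=1: 17^1 = 17 mod 97
  k=2: 17^2 = 95 mod 97
  k=3: 17^3 = 95 * 17 = 63 mod 97
  k=4: 17^4 = 4 mod 97
  k=6: 17^6 = 4 * 95 = 89 mod 97
  k=8: 17^8 = 16 mod 97
  k=12: 17^12 = 16 * 4 = 64 mod 97
  k=16: 17^16 = 62 mod 97
  k=24: 17^24 = 62 * 16 = 22 mod 97
  k=32: 17^32 = 61 mod 97
  k=48: 17^48 = 61 * 62 = 96 mod 97
  k=96: 17^96 = 35 * 61 = 1 mod 97  <- first divisor giving 1
Order = 96

96


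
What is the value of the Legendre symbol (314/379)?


p = 379 is prime, so compute (314/379) with the reciprocity algorithm (Jacobi-symbol steps: pull out 2s via (2/n), flip via reciprocity, reduce):
  pull out 2: (2/379) = -1  (since 379 mod 8 = 3)
  reciprocity: (157/379) -> +(379/157)
  reduce: (65/157)
  reciprocity: (65/157) -> +(157/65)
  reduce: (27/65)
  reciprocity: (27/65) -> +(65/27)
  reduce: (11/27)
  reciprocity: (11/27) -> -(27/11)
  reduce: (5/11)
  reciprocity: (5/11) -> +(11/5)
  reduce: (1/5)
  (1/5) = 1
Product of signs = 1
(314/379) = 1

1


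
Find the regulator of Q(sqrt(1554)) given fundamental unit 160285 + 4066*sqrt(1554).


epsilon = 160285 + 4066*sqrt(1554)
= 320570.0000
R = ln(320570.0000)
= 12.6779

12.6779


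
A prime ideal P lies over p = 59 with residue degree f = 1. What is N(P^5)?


N(P^a) = p^(a*f)
= 59^(5*1)
= 59^5
= 714924299

714924299


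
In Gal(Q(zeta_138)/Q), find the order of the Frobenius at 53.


The Frobenius at p in Gal(Q(zeta_n)/Q) = (Z/nZ)* is the class of p, so its order is ord_138(53), the smallest k >= 1 with 53^k = 1 mod 138.
n = 138 = 2 * 3 * 23, phi(138) = 44; the order divides phi(n).
Divisors of 44: 1, 2, 4, 11, 22, 44
Repeated squaring mod 138: 53^1 = 53, 53^2 = 49, 53^4 = 55, 53^8 = 127, 53^16 = 121, 53^32 = 13
Test divisors in increasing order:
  k=1: 53^1 = 53 mod 138
  k=2: 53^2 = 49 mod 138
  k=4: 53^4 = 55 mod 138
  k=11: 53^11 = 127 * 49 * 53 = 137 mod 138
  k=22: 53^22 = 121 * 55 * 49 = 1 mod 138  <- first divisor giving 1
Order = 22

22


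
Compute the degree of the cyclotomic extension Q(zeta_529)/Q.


The degree equals Euler's totient phi(529).
529 = 23^2
phi(529) = 506

506


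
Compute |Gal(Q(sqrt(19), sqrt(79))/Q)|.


The 2 square roots of distinct primes are multiplicatively independent over Q,
so [K:Q] = 2^2 and Gal(K/Q) is isomorphic to (Z/2Z)^2.
|Gal| = 2^2 = 4

4


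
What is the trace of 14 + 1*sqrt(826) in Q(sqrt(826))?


Tr(a + b*sqrt(d)) = (a + b*sqrt(d)) + (a - b*sqrt(d)) = 2a
= 2 * (14)
= 28

28


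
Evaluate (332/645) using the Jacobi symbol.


Compute (332/645) via quadratic reciprocity:
  pull out 2: (2/645) = -1  (since 645 mod 8 = 5)
  pull out 2: (2/645) = -1  (since 645 mod 8 = 5)
  reciprocity: (83/645) -> +(645/83)
  reduce: (64/83)
  pull out 2: (2/83) = -1  (since 83 mod 8 = 3)
  pull out 2: (2/83) = -1  (since 83 mod 8 = 3)
  pull out 2: (2/83) = -1  (since 83 mod 8 = 3)
  pull out 2: (2/83) = -1  (since 83 mod 8 = 3)
  pull out 2: (2/83) = -1  (since 83 mod 8 = 3)
  pull out 2: (2/83) = -1  (since 83 mod 8 = 3)
  (1/83) = 1
Product of signs = 1

1


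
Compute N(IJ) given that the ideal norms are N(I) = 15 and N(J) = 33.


N(IJ) = N(I) * N(J)
= 15 * 33
= 495

495


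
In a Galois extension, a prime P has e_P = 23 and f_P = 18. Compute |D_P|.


|D_P| = e * f
= 23 * 18
= 414

414


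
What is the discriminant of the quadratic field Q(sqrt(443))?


For K = Q(sqrt(d)) with d squarefree: disc(K) = d if d = 1 mod 4, and disc(K) = 4d if d = 2 or 3 mod 4.
Here d = 443, and d mod 4 = 3.
d = 3 mod 4, not 1 (O_K = Z[sqrt(d)]), so disc(K) = 4d = 4 * (443) = 1772

1772


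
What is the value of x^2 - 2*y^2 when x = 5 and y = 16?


x^2 - d*y^2
= 5^2 - 2*16^2
= 25 - 512
= -487

-487


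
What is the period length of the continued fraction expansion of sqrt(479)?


Run the CF algorithm for sqrt(479).
a_0 = floor(sqrt(479)) = 21; set m_0=0, q_0=1.
Recurrence: m' = q*a - m,  q' = (d - m'^2)/q,  a' = floor((a_0 + m')/q').
  step 1: m=21, q=38, a=1
  step 2: m=17, q=5, a=7
  step 3: m=18, q=31, a=1
  step 4: m=13, q=10, a=3
  step 5: m=17, q=19, a=2
  step 6: m=21, q=2, a=21
  step 7: m=21, q=19, a=2
  step 8: m=17, q=10, a=3
  step 9: m=13, q=31, a=1
  step 10: m=18, q=5, a=7
  step 11: m=17, q=38, a=1
  step 12: m=21, q=1, a=42
a_12 = 2*a_0 = 42, so the period closes here.
sqrt(479) = [21; 1, 7, 1, 3, 2, 21, 2, 3, 1, 7, 1, 42]
Period length = 12

12


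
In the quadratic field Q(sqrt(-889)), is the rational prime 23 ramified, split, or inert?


K = Q(sqrt(-889)). Since d mod 4 = 3, disc(K) = -3556.
Check p | disc: -3556 mod 23 = 9.
p does not divide disc. Compute Legendre symbol (d/p):
8^((23-1)/2) mod 23 = 1
(d/p) = 1, so p splits: (p) = P*P' with e=1, f=1, g=2.
Therefore p is split.

split


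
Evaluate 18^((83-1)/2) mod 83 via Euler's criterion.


p = 83 is prime and the exponent is (p-1)/2 = 41, so by Euler's criterion 18^41 = (18/83) = +1 or -1 mod 83.
Compute by square-and-multiply:
  41 = 32 + 8 + 1 (binary 101001)
  Repeated squaring mod 83: 18^1 = 18, 18^2 = 75, 18^4 = 64, 18^8 = 29, 18^16 = 11, 18^32 = 38
  18^41 = 18^32 * 18^8 * 18^1 = 38 * 29 * 18 mod 83
    38 * 29 = 1102 = 23 mod 83
    23 * 18 = 414 = 82 mod 83
  18^41 = 82 mod 83
Result 82 = p - 1 = -1 mod 83: 18 is a quadratic non-residue mod 83. As a residue in [0, p-1] the value is 82.
18^41 mod 83 = 82

82


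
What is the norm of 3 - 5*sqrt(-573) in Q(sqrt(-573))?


N(a + b*sqrt(d)) = a^2 - d*b^2
= (3)^2 - (-573)*(-5)^2
= 9 + 14325
= 14334

14334


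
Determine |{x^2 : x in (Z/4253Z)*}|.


For prime p, the number of non-zero quadratic residues is (p-1)/2.
= (4253-1)/2
= 2126

2126


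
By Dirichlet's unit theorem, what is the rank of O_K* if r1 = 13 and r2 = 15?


By Dirichlet's unit theorem:
rank = r1 + r2 - 1
= 13 + 15 - 1
= 27

27


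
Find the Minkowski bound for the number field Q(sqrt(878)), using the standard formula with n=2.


d = 878, d mod 4 = 2, so disc(K) = 4d = 3512; |disc(K)| = 3512
Real quadratic field, so n = 2, s = r2 = 0, r1 = 2
M = (n!/n^n) * (4/pi)^s * sqrt(|disc(K)|) = (2!/2^2) * (4/pi)^0 * sqrt(3512)
= 0.5 * 1.000000 * 59.262130
= 29.6311

29.6311


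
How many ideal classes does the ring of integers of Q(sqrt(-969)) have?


K = Q(sqrt(-969)). d mod 4 = 3, so D = disc(K) = 4d = -3876
h(K) equals the number of primitive reduced positive-definite forms (a, b, c) = a*x^2 + b*x*y + c*y^2 with b^2 - 4ac = D,
where reduced means |b| <= a <= c, with b >= 0 whenever |b| = a or a = c, and primitive means gcd(a, b, c) = 1.
Reduced forces 3a^2 <= |D| = 3876, so 1 <= a <= 35; b must have the parity of D, and c = (b^2 - D)/(4a) must be an integer >= a.
Enumerate a = 1..35, b in [-a, a]:
  a=1: (1, 0, 969)  [1]
  a=2: (2, 2, 485)  [1]
  a=3: (3, 0, 323)  [1]
  a=4: none
  a=5: (5, -2, 194), (5, 2, 194)  [2]
  a=6: (6, 6, 163)  [1]
  a=7: (7, -4, 139), (7, 4, 139)  [2]
  a=8..9: none
  a=10: (10, -2, 97), (10, 2, 97)  [2]
  a=11..13: none
  a=14: (14, -10, 71), (14, 10, 71)  [2]
  a=15: (15, -12, 67), (15, 12, 67)  [2]
  a=16: none
  a=17: (17, 0, 57)  [1]
  a=18: none
  a=19: (19, 0, 51)  [1]
  a=20: none
  a=21: (21, -18, 50), (21, 18, 50)  [2]
  a=22..24: none
  a=25: (25, -18, 42), (25, 18, 42)  [2]
  a=26..29: none
  a=30: (30, -18, 35), (30, 18, 35)  [2]
  a=31..33: none
  a=34: (34, 34, 37)  [1]
  a=35: (35, 32, 35)  [1]
Total reduced forms: 1 + 1 + 1 + 2 + 1 + 2 + 2 + 2 + 2 + 1 + 1 + 2 + 2 + 2 + 1 + 1 = 24
h = 24

24


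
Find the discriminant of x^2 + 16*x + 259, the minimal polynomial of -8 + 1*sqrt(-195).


The element -8 + 1*sqrt(-195) has minimal polynomial:
x^2 + 16*x + 259
Discriminant = (16)^2 - 4*(259)
= 256 - 1036
= -780

-780


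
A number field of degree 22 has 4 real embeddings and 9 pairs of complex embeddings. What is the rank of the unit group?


By Dirichlet's unit theorem:
rank = r1 + r2 - 1
= 4 + 9 - 1
= 12

12


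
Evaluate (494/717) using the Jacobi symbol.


Compute (494/717) via quadratic reciprocity:
  pull out 2: (2/717) = -1  (since 717 mod 8 = 5)
  reciprocity: (247/717) -> +(717/247)
  reduce: (223/247)
  reciprocity: (223/247) -> -(247/223)
  reduce: (24/223)
  pull out 2: (2/223) = +1  (since 223 mod 8 = 7)
  pull out 2: (2/223) = +1  (since 223 mod 8 = 7)
  pull out 2: (2/223) = +1  (since 223 mod 8 = 7)
  reciprocity: (3/223) -> -(223/3)
  reduce: (1/3)
  (1/3) = 1
Product of signs = -1

-1


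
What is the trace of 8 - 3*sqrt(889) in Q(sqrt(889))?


Tr(a + b*sqrt(d)) = (a + b*sqrt(d)) + (a - b*sqrt(d)) = 2a
= 2 * (8)
= 16

16


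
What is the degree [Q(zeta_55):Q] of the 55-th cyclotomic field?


The degree equals Euler's totient phi(55).
55 = 5 * 11
phi(55) = 40

40


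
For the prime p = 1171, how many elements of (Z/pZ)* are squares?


For prime p, the number of non-zero quadratic residues is (p-1)/2.
= (1171-1)/2
= 585

585


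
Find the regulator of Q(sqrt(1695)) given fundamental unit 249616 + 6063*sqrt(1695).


epsilon = 249616 + 6063*sqrt(1695)
= 499232.0000
R = ln(499232.0000)
= 13.1208

13.1208


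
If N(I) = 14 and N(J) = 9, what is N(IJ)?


N(IJ) = N(I) * N(J)
= 14 * 9
= 126

126


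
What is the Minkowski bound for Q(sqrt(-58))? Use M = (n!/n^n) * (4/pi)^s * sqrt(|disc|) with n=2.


d = -58, d mod 4 = 2, so disc(K) = 4d = -232; |disc(K)| = 232
Imaginary quadratic field, so n = 2, s = r2 = 1, r1 = 0
M = (n!/n^n) * (4/pi)^s * sqrt(|disc(K)|) = (2!/2^2) * (4/pi)^1 * sqrt(232)
= 0.5 * 1.273240 * 15.231546
= 9.6967

9.6967


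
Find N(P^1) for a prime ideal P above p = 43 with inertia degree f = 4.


N(P^a) = p^(a*f)
= 43^(1*4)
= 43^4
= 3418801

3418801


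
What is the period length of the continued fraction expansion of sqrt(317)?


Run the CF algorithm for sqrt(317).
a_0 = floor(sqrt(317)) = 17; set m_0=0, q_0=1.
Recurrence: m' = q*a - m,  q' = (d - m'^2)/q,  a' = floor((a_0 + m')/q').
  step 1: m=17, q=28, a=1
  step 2: m=11, q=7, a=4
  step 3: m=17, q=4, a=8
  step 4: m=15, q=23, a=1
  step 5: m=8, q=11, a=2
  step 6: m=14, q=11, a=2
  step 7: m=8, q=23, a=1
  step 8: m=15, q=4, a=8
  step 9: m=17, q=7, a=4
  step 10: m=11, q=28, a=1
  step 11: m=17, q=1, a=34
a_11 = 2*a_0 = 34, so the period closes here.
sqrt(317) = [17; 1, 4, 8, 1, 2, 2, 1, 8, 4, 1, 34]
Period length = 11

11


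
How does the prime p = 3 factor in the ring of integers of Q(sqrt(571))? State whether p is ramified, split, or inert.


K = Q(sqrt(571)). Since d mod 4 = 3, disc(K) = 2284.
Check p | disc: 2284 mod 3 = 1.
p does not divide disc. Compute Legendre symbol (d/p):
1^((3-1)/2) mod 3 = 1
(d/p) = 1, so p splits: (p) = P*P' with e=1, f=1, g=2.
Therefore p is split.

split


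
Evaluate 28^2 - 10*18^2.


x^2 - d*y^2
= 28^2 - 10*18^2
= 784 - 3240
= -2456

-2456


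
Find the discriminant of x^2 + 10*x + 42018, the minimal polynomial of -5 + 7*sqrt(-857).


The element -5 + 7*sqrt(-857) has minimal polynomial:
x^2 + 10*x + 42018
Discriminant = (10)^2 - 4*(42018)
= 100 - 168072
= -167972

-167972


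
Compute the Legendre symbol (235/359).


p = 359 is prime, so compute (235/359) with the reciprocity algorithm (Jacobi-symbol steps: pull out 2s via (2/n), flip via reciprocity, reduce):
  reciprocity: (235/359) -> -(359/235)
  reduce: (124/235)
  pull out 2: (2/235) = -1  (since 235 mod 8 = 3)
  pull out 2: (2/235) = -1  (since 235 mod 8 = 3)
  reciprocity: (31/235) -> -(235/31)
  reduce: (18/31)
  pull out 2: (2/31) = +1  (since 31 mod 8 = 7)
  reciprocity: (9/31) -> +(31/9)
  reduce: (4/9)
  pull out 2: (2/9) = +1  (since 9 mod 8 = 1)
  pull out 2: (2/9) = +1  (since 9 mod 8 = 1)
  (1/9) = 1
Product of signs = 1
(235/359) = 1

1


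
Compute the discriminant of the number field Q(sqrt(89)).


For K = Q(sqrt(d)) with d squarefree: disc(K) = d if d = 1 mod 4, and disc(K) = 4d if d = 2 or 3 mod 4.
Here d = 89, and d mod 4 = 1.
d = 1 mod 4 (O_K = Z[(1+sqrt(d))/2]), so disc(K) = d = 89

89


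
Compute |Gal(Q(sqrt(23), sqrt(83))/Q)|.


The 2 square roots of distinct primes are multiplicatively independent over Q,
so [K:Q] = 2^2 and Gal(K/Q) is isomorphic to (Z/2Z)^2.
|Gal| = 2^2 = 4

4


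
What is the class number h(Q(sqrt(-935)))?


K = Q(sqrt(-935)). d mod 4 = 1, so D = disc(K) = d = -935
h(K) equals the number of primitive reduced positive-definite forms (a, b, c) = a*x^2 + b*x*y + c*y^2 with b^2 - 4ac = D,
where reduced means |b| <= a <= c, with b >= 0 whenever |b| = a or a = c, and primitive means gcd(a, b, c) = 1.
Reduced forces 3a^2 <= |D| = 935, so 1 <= a <= 17; b must have the parity of D, and c = (b^2 - D)/(4a) must be an integer >= a.
Enumerate a = 1..17, b in [-a, a]:
  a=1: (1, 1, 234)  [1]
  a=2: (2, -1, 117), (2, 1, 117)  [2]
  a=3: (3, -1, 78), (3, 1, 78)  [2]
  a=4: (4, -3, 59), (4, 3, 59)  [2]
  a=5: (5, 5, 48)  [1]
  a=6: (6, -5, 40), (6, -1, 39), (6, 1, 39), (6, 5, 40)  [4]
  a=7: none
  a=8: (8, -5, 30), (8, 5, 30)  [2]
  a=9: (9, -1, 26), (9, 1, 26)  [2]
  a=10: (10, -5, 24), (10, 5, 24)  [2]
  a=11: (11, 11, 24)  [1]
  a=12: (12, -11, 22), (12, -5, 20), (12, 5, 20), (12, 11, 22)  [4]
  a=13: (13, -1, 18), (13, 1, 18)  [2]
  a=14: none
  a=15: (15, -5, 16), (15, 5, 16)  [2]
  a=16: none
  a=17: (17, 17, 18)  [1]
Total reduced forms: 1 + 2 + 2 + 2 + 1 + 4 + 2 + 2 + 2 + 1 + 4 + 2 + 2 + 1 = 28
h = 28

28


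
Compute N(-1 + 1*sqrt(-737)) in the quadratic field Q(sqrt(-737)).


N(a + b*sqrt(d)) = a^2 - d*b^2
= (-1)^2 - (-737)*(1)^2
= 1 + 737
= 738

738


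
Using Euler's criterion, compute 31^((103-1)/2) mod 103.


p = 103 is prime and the exponent is (p-1)/2 = 51, so by Euler's criterion 31^51 = (31/103) = +1 or -1 mod 103.
Compute by square-and-multiply:
  51 = 32 + 16 + 2 + 1 (binary 110011)
  Repeated squaring mod 103: 31^1 = 31, 31^2 = 34, 31^4 = 23, 31^8 = 14, 31^16 = 93, 31^32 = 100
  31^51 = 31^32 * 31^16 * 31^2 * 31^1 = 100 * 93 * 34 * 31 mod 103
    100 * 93 = 9300 = 30 mod 103
    30 * 34 = 1020 = 93 mod 103
    93 * 31 = 2883 = 102 mod 103
  31^51 = 102 mod 103
Result 102 = p - 1 = -1 mod 103: 31 is a quadratic non-residue mod 103. As a residue in [0, p-1] the value is 102.
31^51 mod 103 = 102

102


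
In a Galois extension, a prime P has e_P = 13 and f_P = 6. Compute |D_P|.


|D_P| = e * f
= 13 * 6
= 78

78


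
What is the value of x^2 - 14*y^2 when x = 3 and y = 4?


x^2 - d*y^2
= 3^2 - 14*4^2
= 9 - 224
= -215

-215


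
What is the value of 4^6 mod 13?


p = 13 is prime and the exponent is (p-1)/2 = 6, so by Euler's criterion 4^6 = (4/13) = +1 or -1 mod 13.
Compute by square-and-multiply:
  6 = 4 + 2 (binary 110)
  Repeated squaring mod 13: 4^1 = 4, 4^2 = 3, 4^4 = 9
  4^6 = 4^4 * 4^2 = 9 * 3 mod 13
    9 * 3 = 27 = 1 mod 13
  4^6 = 1 mod 13
Result 1: 4 is a quadratic residue mod 13.
4^6 mod 13 = 1

1


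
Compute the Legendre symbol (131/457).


p = 457 is prime, so compute (131/457) with the reciprocity algorithm (Jacobi-symbol steps: pull out 2s via (2/n), flip via reciprocity, reduce):
  reciprocity: (131/457) -> +(457/131)
  reduce: (64/131)
  pull out 2: (2/131) = -1  (since 131 mod 8 = 3)
  pull out 2: (2/131) = -1  (since 131 mod 8 = 3)
  pull out 2: (2/131) = -1  (since 131 mod 8 = 3)
  pull out 2: (2/131) = -1  (since 131 mod 8 = 3)
  pull out 2: (2/131) = -1  (since 131 mod 8 = 3)
  pull out 2: (2/131) = -1  (since 131 mod 8 = 3)
  (1/131) = 1
Product of signs = 1
(131/457) = 1

1


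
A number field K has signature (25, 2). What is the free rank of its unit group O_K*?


By Dirichlet's unit theorem:
rank = r1 + r2 - 1
= 25 + 2 - 1
= 26

26


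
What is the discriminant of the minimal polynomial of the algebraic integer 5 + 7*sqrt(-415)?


The element 5 + 7*sqrt(-415) has minimal polynomial:
x^2 - 10*x + 20360
Discriminant = (-10)^2 - 4*(20360)
= 100 - 81440
= -81340

-81340


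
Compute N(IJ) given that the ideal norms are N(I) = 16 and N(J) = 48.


N(IJ) = N(I) * N(J)
= 16 * 48
= 768

768


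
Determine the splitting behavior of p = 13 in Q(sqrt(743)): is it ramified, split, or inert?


K = Q(sqrt(743)). Since d mod 4 = 3, disc(K) = 2972.
Check p | disc: 2972 mod 13 = 8.
p does not divide disc. Compute Legendre symbol (d/p):
2^((13-1)/2) mod 13 = -1
(d/p) = -1, so p is inert: (p) stays prime with e=1, f=2, g=1.
Therefore p is inert.

inert


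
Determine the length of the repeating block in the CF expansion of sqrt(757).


Run the CF algorithm for sqrt(757).
a_0 = floor(sqrt(757)) = 27; set m_0=0, q_0=1.
Recurrence: m' = q*a - m,  q' = (d - m'^2)/q,  a' = floor((a_0 + m')/q').
  step 1: m=27, q=28, a=1
  step 2: m=1, q=27, a=1
  step 3: m=26, q=3, a=17
  step 4: m=25, q=44, a=1
  step 5: m=19, q=9, a=5
  step 6: m=26, q=9, a=5
  step 7: m=19, q=44, a=1
  step 8: m=25, q=3, a=17
  step 9: m=26, q=27, a=1
  step 10: m=1, q=28, a=1
  step 11: m=27, q=1, a=54
a_11 = 2*a_0 = 54, so the period closes here.
sqrt(757) = [27; 1, 1, 17, 1, 5, 5, 1, 17, 1, 1, 54]
Period length = 11

11


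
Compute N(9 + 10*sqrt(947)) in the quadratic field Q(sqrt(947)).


N(a + b*sqrt(d)) = a^2 - d*b^2
= (9)^2 - (947)*(10)^2
= 81 - 94700
= -94619

-94619


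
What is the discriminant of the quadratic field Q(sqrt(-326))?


For K = Q(sqrt(d)) with d squarefree: disc(K) = d if d = 1 mod 4, and disc(K) = 4d if d = 2 or 3 mod 4.
Here d = -326, and d mod 4 = 2.
d = 2 mod 4, not 1 (O_K = Z[sqrt(d)]), so disc(K) = 4d = 4 * (-326) = -1304

-1304


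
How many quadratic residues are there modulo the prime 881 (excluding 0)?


For prime p, the number of non-zero quadratic residues is (p-1)/2.
= (881-1)/2
= 440

440


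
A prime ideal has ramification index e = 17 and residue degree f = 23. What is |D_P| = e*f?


|D_P| = e * f
= 17 * 23
= 391

391


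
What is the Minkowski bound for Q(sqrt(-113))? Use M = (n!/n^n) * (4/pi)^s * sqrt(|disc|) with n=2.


d = -113, d mod 4 = 3, so disc(K) = 4d = -452; |disc(K)| = 452
Imaginary quadratic field, so n = 2, s = r2 = 1, r1 = 0
M = (n!/n^n) * (4/pi)^s * sqrt(|disc(K)|) = (2!/2^2) * (4/pi)^1 * sqrt(452)
= 0.5 * 1.273240 * 21.260292
= 13.5347

13.5347


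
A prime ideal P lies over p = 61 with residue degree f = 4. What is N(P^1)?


N(P^a) = p^(a*f)
= 61^(1*4)
= 61^4
= 13845841

13845841


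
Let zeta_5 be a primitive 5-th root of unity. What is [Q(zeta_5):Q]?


The degree equals Euler's totient phi(5).
5 = 5
phi(5) = 4

4


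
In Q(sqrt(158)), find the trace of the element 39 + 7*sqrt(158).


Tr(a + b*sqrt(d)) = (a + b*sqrt(d)) + (a - b*sqrt(d)) = 2a
= 2 * (39)
= 78

78


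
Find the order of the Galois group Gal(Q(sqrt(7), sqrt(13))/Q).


The 2 square roots of distinct primes are multiplicatively independent over Q,
so [K:Q] = 2^2 and Gal(K/Q) is isomorphic to (Z/2Z)^2.
|Gal| = 2^2 = 4

4


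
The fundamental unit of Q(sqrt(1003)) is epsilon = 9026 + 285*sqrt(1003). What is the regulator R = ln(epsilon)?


epsilon = 9026 + 285*sqrt(1003)
= 18051.9999
R = ln(18051.9999)
= 9.8010

9.8010


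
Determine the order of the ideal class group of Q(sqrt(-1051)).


K = Q(sqrt(-1051)). d mod 4 = 1, so D = disc(K) = d = -1051
h(K) equals the number of primitive reduced positive-definite forms (a, b, c) = a*x^2 + b*x*y + c*y^2 with b^2 - 4ac = D,
where reduced means |b| <= a <= c, with b >= 0 whenever |b| = a or a = c, and primitive means gcd(a, b, c) = 1.
Reduced forces 3a^2 <= |D| = 1051, so 1 <= a <= 18; b must have the parity of D, and c = (b^2 - D)/(4a) must be an integer >= a.
Enumerate a = 1..18, b in [-a, a]:
  a=1: (1, 1, 263)  [1]
  a=2..4: none
  a=5: (5, -3, 53), (5, 3, 53)  [2]
  a=6..10: none
  a=11: (11, -7, 25), (11, 7, 25)  [2]
  a=12..18: none
Total reduced forms: 1 + 2 + 2 = 5
h = 5

5


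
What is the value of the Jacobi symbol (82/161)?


Compute (82/161) via quadratic reciprocity:
  pull out 2: (2/161) = +1  (since 161 mod 8 = 1)
  reciprocity: (41/161) -> +(161/41)
  reduce: (38/41)
  pull out 2: (2/41) = +1  (since 41 mod 8 = 1)
  reciprocity: (19/41) -> +(41/19)
  reduce: (3/19)
  reciprocity: (3/19) -> -(19/3)
  reduce: (1/3)
  (1/3) = 1
Product of signs = -1

-1


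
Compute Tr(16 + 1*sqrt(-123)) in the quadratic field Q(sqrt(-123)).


Tr(a + b*sqrt(d)) = (a + b*sqrt(d)) + (a - b*sqrt(d)) = 2a
= 2 * (16)
= 32

32


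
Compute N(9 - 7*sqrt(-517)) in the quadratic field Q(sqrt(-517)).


N(a + b*sqrt(d)) = a^2 - d*b^2
= (9)^2 - (-517)*(-7)^2
= 81 + 25333
= 25414

25414


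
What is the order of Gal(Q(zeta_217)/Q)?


|Gal(Q(zeta_217)/Q)| = phi(217)
= 180

180


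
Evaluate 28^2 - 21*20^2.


x^2 - d*y^2
= 28^2 - 21*20^2
= 784 - 8400
= -7616

-7616


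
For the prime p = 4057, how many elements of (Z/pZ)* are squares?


For prime p, the number of non-zero quadratic residues is (p-1)/2.
= (4057-1)/2
= 2028

2028


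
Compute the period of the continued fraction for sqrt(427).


Run the CF algorithm for sqrt(427).
a_0 = floor(sqrt(427)) = 20; set m_0=0, q_0=1.
Recurrence: m' = q*a - m,  q' = (d - m'^2)/q,  a' = floor((a_0 + m')/q').
  step 1: m=20, q=27, a=1
  step 2: m=7, q=14, a=1
  step 3: m=7, q=27, a=1
  step 4: m=20, q=1, a=40
a_4 = 2*a_0 = 40, so the period closes here.
sqrt(427) = [20; 1, 1, 1, 40]
Period length = 4

4


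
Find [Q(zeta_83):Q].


The degree equals Euler's totient phi(83).
83 = 83
phi(83) = 82

82


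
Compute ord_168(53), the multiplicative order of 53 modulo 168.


We want ord_168(53), the smallest k >= 1 with 53^k = 1 mod 168.
n = 168 = 2^3 * 3 * 7, phi(168) = 48; the order divides phi(n).
Divisors of 48: 1, 2, 3, 4, 6, 8, 12, 16, 24, 48
Repeated squaring mod 168: 53^1 = 53, 53^2 = 121, 53^4 = 25, 53^8 = 121, 53^16 = 25, 53^32 = 121
Test divisors in increasing order:
  k=1: 53^1 = 53 mod 168
  k=2: 53^2 = 121 mod 168
  k=3: 53^3 = 121 * 53 = 29 mod 168
  k=4: 53^4 = 25 mod 168
  k=6: 53^6 = 25 * 121 = 1 mod 168  <- first divisor giving 1
Order = 6

6


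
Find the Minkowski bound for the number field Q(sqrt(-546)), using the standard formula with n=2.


d = -546, d mod 4 = 2, so disc(K) = 4d = -2184; |disc(K)| = 2184
Imaginary quadratic field, so n = 2, s = r2 = 1, r1 = 0
M = (n!/n^n) * (4/pi)^s * sqrt(|disc(K)|) = (2!/2^2) * (4/pi)^1 * sqrt(2184)
= 0.5 * 1.273240 * 46.733286
= 29.7513

29.7513


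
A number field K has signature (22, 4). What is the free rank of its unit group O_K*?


By Dirichlet's unit theorem:
rank = r1 + r2 - 1
= 22 + 4 - 1
= 25

25


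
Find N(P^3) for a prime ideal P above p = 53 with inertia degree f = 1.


N(P^a) = p^(a*f)
= 53^(3*1)
= 53^3
= 148877

148877


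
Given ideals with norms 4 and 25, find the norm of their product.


N(IJ) = N(I) * N(J)
= 4 * 25
= 100

100


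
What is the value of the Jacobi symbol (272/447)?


Compute (272/447) via quadratic reciprocity:
  pull out 2: (2/447) = +1  (since 447 mod 8 = 7)
  pull out 2: (2/447) = +1  (since 447 mod 8 = 7)
  pull out 2: (2/447) = +1  (since 447 mod 8 = 7)
  pull out 2: (2/447) = +1  (since 447 mod 8 = 7)
  reciprocity: (17/447) -> +(447/17)
  reduce: (5/17)
  reciprocity: (5/17) -> +(17/5)
  reduce: (2/5)
  pull out 2: (2/5) = -1  (since 5 mod 8 = 5)
  (1/5) = 1
Product of signs = -1

-1


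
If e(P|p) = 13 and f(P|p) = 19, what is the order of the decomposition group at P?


|D_P| = e * f
= 13 * 19
= 247

247


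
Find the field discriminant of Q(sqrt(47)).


For K = Q(sqrt(d)) with d squarefree: disc(K) = d if d = 1 mod 4, and disc(K) = 4d if d = 2 or 3 mod 4.
Here d = 47, and d mod 4 = 3.
d = 3 mod 4, not 1 (O_K = Z[sqrt(d)]), so disc(K) = 4d = 4 * (47) = 188

188


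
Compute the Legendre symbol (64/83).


p = 83 is prime, so compute (64/83) with the reciprocity algorithm (Jacobi-symbol steps: pull out 2s via (2/n), flip via reciprocity, reduce):
  pull out 2: (2/83) = -1  (since 83 mod 8 = 3)
  pull out 2: (2/83) = -1  (since 83 mod 8 = 3)
  pull out 2: (2/83) = -1  (since 83 mod 8 = 3)
  pull out 2: (2/83) = -1  (since 83 mod 8 = 3)
  pull out 2: (2/83) = -1  (since 83 mod 8 = 3)
  pull out 2: (2/83) = -1  (since 83 mod 8 = 3)
  (1/83) = 1
Product of signs = 1
(64/83) = 1

1


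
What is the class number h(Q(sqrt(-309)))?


K = Q(sqrt(-309)). d mod 4 = 3, so D = disc(K) = 4d = -1236
h(K) equals the number of primitive reduced positive-definite forms (a, b, c) = a*x^2 + b*x*y + c*y^2 with b^2 - 4ac = D,
where reduced means |b| <= a <= c, with b >= 0 whenever |b| = a or a = c, and primitive means gcd(a, b, c) = 1.
Reduced forces 3a^2 <= |D| = 1236, so 1 <= a <= 20; b must have the parity of D, and c = (b^2 - D)/(4a) must be an integer >= a.
Enumerate a = 1..20, b in [-a, a]:
  a=1: (1, 0, 309)  [1]
  a=2: (2, 2, 155)  [1]
  a=3: (3, 0, 103)  [1]
  a=4: none
  a=5: (5, -2, 62), (5, 2, 62)  [2]
  a=6: (6, 6, 53)  [1]
  a=7..9: none
  a=10: (10, -2, 31), (10, 2, 31)  [2]
  a=11..12: none
  a=13: (13, -8, 25), (13, 8, 25)  [2]
  a=14: none
  a=15: (15, -12, 23), (15, 12, 23)  [2]
  a=16..20: none
Total reduced forms: 1 + 1 + 1 + 2 + 1 + 2 + 2 + 2 = 12
h = 12

12


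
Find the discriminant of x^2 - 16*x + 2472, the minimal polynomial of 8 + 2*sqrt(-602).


The element 8 + 2*sqrt(-602) has minimal polynomial:
x^2 - 16*x + 2472
Discriminant = (-16)^2 - 4*(2472)
= 256 - 9888
= -9632

-9632


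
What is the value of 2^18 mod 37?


p = 37 is prime and the exponent is (p-1)/2 = 18, so by Euler's criterion 2^18 = (2/37) = +1 or -1 mod 37.
Compute by square-and-multiply:
  18 = 16 + 2 (binary 10010)
  Repeated squaring mod 37: 2^1 = 2, 2^2 = 4, 2^4 = 16, 2^8 = 34, 2^16 = 9
  2^18 = 2^16 * 2^2 = 9 * 4 mod 37
    9 * 4 = 36 = 36 mod 37
  2^18 = 36 mod 37
Result 36 = p - 1 = -1 mod 37: 2 is a quadratic non-residue mod 37. As a residue in [0, p-1] the value is 36.
2^18 mod 37 = 36

36


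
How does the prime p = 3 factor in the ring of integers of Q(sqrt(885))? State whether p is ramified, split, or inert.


K = Q(sqrt(885)). Since d mod 4 = 1, disc(K) = 885.
Check p | disc: 885 mod 3 = 0.
p divides disc, so p ramifies: (p) = P^2 with e=2, f=1, g=1.
Therefore p is ramified.

ramified


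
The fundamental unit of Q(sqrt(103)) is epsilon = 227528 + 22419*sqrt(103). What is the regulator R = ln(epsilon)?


epsilon = 227528 + 22419*sqrt(103)
= 455056.0000
R = ln(455056.0000)
= 13.0282

13.0282


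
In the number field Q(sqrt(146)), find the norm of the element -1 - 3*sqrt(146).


N(a + b*sqrt(d)) = a^2 - d*b^2
= (-1)^2 - (146)*(-3)^2
= 1 - 1314
= -1313

-1313


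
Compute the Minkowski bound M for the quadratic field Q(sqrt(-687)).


d = -687, d mod 4 = 1, so disc(K) = d = -687; |disc(K)| = 687
Imaginary quadratic field, so n = 2, s = r2 = 1, r1 = 0
M = (n!/n^n) * (4/pi)^s * sqrt(|disc(K)|) = (2!/2^2) * (4/pi)^1 * sqrt(687)
= 0.5 * 1.273240 * 26.210685
= 16.6862

16.6862


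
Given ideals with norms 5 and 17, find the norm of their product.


N(IJ) = N(I) * N(J)
= 5 * 17
= 85

85


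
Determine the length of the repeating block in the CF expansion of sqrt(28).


Run the CF algorithm for sqrt(28).
a_0 = floor(sqrt(28)) = 5; set m_0=0, q_0=1.
Recurrence: m' = q*a - m,  q' = (d - m'^2)/q,  a' = floor((a_0 + m')/q').
  step 1: m=5, q=3, a=3
  step 2: m=4, q=4, a=2
  step 3: m=4, q=3, a=3
  step 4: m=5, q=1, a=10
a_4 = 2*a_0 = 10, so the period closes here.
sqrt(28) = [5; 3, 2, 3, 10]
Period length = 4

4


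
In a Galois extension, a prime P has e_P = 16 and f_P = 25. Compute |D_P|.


|D_P| = e * f
= 16 * 25
= 400

400


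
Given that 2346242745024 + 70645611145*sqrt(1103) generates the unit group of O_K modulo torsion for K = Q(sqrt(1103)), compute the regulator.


epsilon = 2346242745024 + 70645611145*sqrt(1103)
= 4.6925e+12
R = ln(4.6925e+12)
= 29.1770

29.1770


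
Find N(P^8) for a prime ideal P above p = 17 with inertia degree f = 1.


N(P^a) = p^(a*f)
= 17^(8*1)
= 17^8
= 6975757441

6975757441


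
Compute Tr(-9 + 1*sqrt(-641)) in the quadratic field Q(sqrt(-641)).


Tr(a + b*sqrt(d)) = (a + b*sqrt(d)) + (a - b*sqrt(d)) = 2a
= 2 * (-9)
= -18

-18


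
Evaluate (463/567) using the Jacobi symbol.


Compute (463/567) via quadratic reciprocity:
  reciprocity: (463/567) -> -(567/463)
  reduce: (104/463)
  pull out 2: (2/463) = +1  (since 463 mod 8 = 7)
  pull out 2: (2/463) = +1  (since 463 mod 8 = 7)
  pull out 2: (2/463) = +1  (since 463 mod 8 = 7)
  reciprocity: (13/463) -> +(463/13)
  reduce: (8/13)
  pull out 2: (2/13) = -1  (since 13 mod 8 = 5)
  pull out 2: (2/13) = -1  (since 13 mod 8 = 5)
  pull out 2: (2/13) = -1  (since 13 mod 8 = 5)
  (1/13) = 1
Product of signs = 1

1


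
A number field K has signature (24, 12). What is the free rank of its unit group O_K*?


By Dirichlet's unit theorem:
rank = r1 + r2 - 1
= 24 + 12 - 1
= 35

35


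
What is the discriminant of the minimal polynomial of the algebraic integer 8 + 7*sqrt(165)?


The element 8 + 7*sqrt(165) has minimal polynomial:
x^2 - 16*x - 8021
Discriminant = (-16)^2 - 4*(-8021)
= 256 + 32084
= 32340

32340


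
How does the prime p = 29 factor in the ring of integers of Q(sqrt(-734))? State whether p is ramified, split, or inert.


K = Q(sqrt(-734)). Since d mod 4 = 2, disc(K) = -2936.
Check p | disc: -2936 mod 29 = 22.
p does not divide disc. Compute Legendre symbol (d/p):
20^((29-1)/2) mod 29 = 1
(d/p) = 1, so p splits: (p) = P*P' with e=1, f=1, g=2.
Therefore p is split.

split


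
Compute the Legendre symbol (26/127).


p = 127 is prime, so compute (26/127) with the reciprocity algorithm (Jacobi-symbol steps: pull out 2s via (2/n), flip via reciprocity, reduce):
  pull out 2: (2/127) = +1  (since 127 mod 8 = 7)
  reciprocity: (13/127) -> +(127/13)
  reduce: (10/13)
  pull out 2: (2/13) = -1  (since 13 mod 8 = 5)
  reciprocity: (5/13) -> +(13/5)
  reduce: (3/5)
  reciprocity: (3/5) -> +(5/3)
  reduce: (2/3)
  pull out 2: (2/3) = -1  (since 3 mod 8 = 3)
  (1/3) = 1
Product of signs = 1
(26/127) = 1

1


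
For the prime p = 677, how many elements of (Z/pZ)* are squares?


For prime p, the number of non-zero quadratic residues is (p-1)/2.
= (677-1)/2
= 338

338


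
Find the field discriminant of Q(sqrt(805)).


For K = Q(sqrt(d)) with d squarefree: disc(K) = d if d = 1 mod 4, and disc(K) = 4d if d = 2 or 3 mod 4.
Here d = 805, and d mod 4 = 1.
d = 1 mod 4 (O_K = Z[(1+sqrt(d))/2]), so disc(K) = d = 805

805


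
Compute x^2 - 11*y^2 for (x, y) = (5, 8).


x^2 - d*y^2
= 5^2 - 11*8^2
= 25 - 704
= -679

-679


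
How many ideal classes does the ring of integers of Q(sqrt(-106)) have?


K = Q(sqrt(-106)). d mod 4 = 2, so D = disc(K) = 4d = -424
h(K) equals the number of primitive reduced positive-definite forms (a, b, c) = a*x^2 + b*x*y + c*y^2 with b^2 - 4ac = D,
where reduced means |b| <= a <= c, with b >= 0 whenever |b| = a or a = c, and primitive means gcd(a, b, c) = 1.
Reduced forces 3a^2 <= |D| = 424, so 1 <= a <= 11; b must have the parity of D, and c = (b^2 - D)/(4a) must be an integer >= a.
Enumerate a = 1..11, b in [-a, a]:
  a=1: (1, 0, 106)  [1]
  a=2: (2, 0, 53)  [1]
  a=3..4: none
  a=5: (5, -4, 22), (5, 4, 22)  [2]
  a=6..9: none
  a=10: (10, -4, 11), (10, 4, 11)  [2]
  a=11: none
Total reduced forms: 1 + 1 + 2 + 2 = 6
h = 6

6
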